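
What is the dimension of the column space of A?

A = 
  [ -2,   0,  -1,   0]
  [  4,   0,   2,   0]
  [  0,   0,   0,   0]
Row reduce:
R2 → R2 + (2)·R1
REF = 
  [ -2,   0,  -1,   0]
  [  0,   0,   0,   0]
  [  0,   0,   0,   0]
Pivot columns: 1 → 1 pivot.
dim(Col(A)) = number of pivot columns = 1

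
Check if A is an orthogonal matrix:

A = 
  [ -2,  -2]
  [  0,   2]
No

AᵀA = 
  [  4,   4]
  [  4,   8]
≠ I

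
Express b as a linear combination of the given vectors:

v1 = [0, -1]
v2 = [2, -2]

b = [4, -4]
c1 = 0, c2 = 2

b = 0·v1 + 2·v2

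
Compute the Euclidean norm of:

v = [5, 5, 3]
7.681

||v||₂ = √((5)² + (5)² + (3)²) = √59 = 7.681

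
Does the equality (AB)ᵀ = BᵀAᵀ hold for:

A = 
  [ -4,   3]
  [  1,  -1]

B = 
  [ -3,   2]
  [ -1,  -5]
Yes

(AB)ᵀ = 
  [  9,  -2]
  [-23,   7]

BᵀAᵀ = 
  [  9,  -2]
  [-23,   7]

Both sides are equal — this is the standard identity (AB)ᵀ = BᵀAᵀ, which holds for all A, B.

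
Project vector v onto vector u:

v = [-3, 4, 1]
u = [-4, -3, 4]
v·u = (-3)(-4) + (4)(-3) + (1)(4) = 4
u·u = (-4)² + (-3)² + (4)² = 41
proj_u(v) = (v·u / u·u) × u = (4/41) × u

proj_u(v) = [-16/41, -12/41, 16/41]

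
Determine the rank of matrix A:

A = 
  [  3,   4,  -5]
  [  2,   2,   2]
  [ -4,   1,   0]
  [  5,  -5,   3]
rank(A) = 3

Row reduce:
R2 → R2 - (2/3)·R1
R3 → R3 + (4/3)·R1
R4 → R4 - (5/3)·R1
R3 → R3 + (19/2)·R2
R4 → R4 - (35/2)·R2
R4 → R4 + (41/22)·R3
REF = 
  [   3,    4,   -5]
  [   0, -2/3, 16/3]
  [   0,    0,   44]
  [   0,    0,    0]
Pivot columns: 1, 2, 3 → 3 pivots.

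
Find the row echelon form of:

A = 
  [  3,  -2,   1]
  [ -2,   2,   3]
Row operations:
R2 → R2 + (2/3)·R1

Resulting echelon form:
REF = 
  [   3,   -2,    1]
  [   0,  2/3, 11/3]

Rank = 2 (number of non-zero pivot rows).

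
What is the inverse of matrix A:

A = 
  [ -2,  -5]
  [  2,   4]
det(A) = (-2)(4) - (-5)(2) = 2
For a 2×2 matrix, A⁻¹ = (1/det(A)) · [[d, -b], [-c, a]]
    = (1/2) · [[4, 5], [-2, -2]]

A⁻¹ = 
  [  2, 5/2]
  [ -1,  -1]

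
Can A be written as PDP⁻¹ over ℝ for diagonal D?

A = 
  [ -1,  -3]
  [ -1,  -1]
Yes

tr(A) = -2, det(A) = -2
Characteristic polynomial: λ² - tr(A)λ + det(A) = λ² + 2λ - 2
λ² + 2λ - 2 = 0  ⇒  λ = (-2 ± √((2)² - 4·(-2)))/2 = (-2 ± √(12))/2
  = -1 + √3,  -1 - √3
Eigenvalues: -1 + √3, -1 - √3  (≈ 0.7321, -2.732)
The two irrational eigenvalues are distinct (simple), so each has alg. mult. = geom. mult. = 1.
Sum of geometric multiplicities equals n, so A has n independent eigenvectors.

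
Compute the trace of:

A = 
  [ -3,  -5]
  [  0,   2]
-1

tr(A) = -3 + 2 = -1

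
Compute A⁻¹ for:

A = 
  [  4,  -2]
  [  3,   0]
det(A) = (4)(0) - (-2)(3) = 6
For a 2×2 matrix, A⁻¹ = (1/det(A)) · [[d, -b], [-c, a]]
    = (1/6) · [[0, 2], [-3, 4]]

A⁻¹ = 
  [   0,  1/3]
  [-1/2,  2/3]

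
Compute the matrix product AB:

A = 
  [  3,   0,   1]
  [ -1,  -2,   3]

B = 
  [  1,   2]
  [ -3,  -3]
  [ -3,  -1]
A is 2×3 and B is 3×2, so AB is 2×2. Each entry is (row of A)·(column of B):
AB[1,1] = (3)(1) + (0)(-3) + (1)(-3) = 0
AB[1,2] = (3)(2) + (0)(-3) + (1)(-1) = 5
AB[2,1] = (-1)(1) + (-2)(-3) + (3)(-3) = -4
AB[2,2] = (-1)(2) + (-2)(-3) + (3)(-1) = 1

AB = 
  [  0,   5]
  [ -4,   1]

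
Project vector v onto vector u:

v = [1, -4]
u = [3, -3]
v·u = (1)(3) + (-4)(-3) = 15
u·u = (3)² + (-3)² = 18
proj_u(v) = (v·u / u·u) × u = (15/18) × u = (5/6) × u

proj_u(v) = [5/2, -5/2]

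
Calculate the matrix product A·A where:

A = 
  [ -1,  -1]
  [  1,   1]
A² = A·A:
A²[1,1] = (-1)(-1) + (-1)(1) = 0
A²[1,2] = (-1)(-1) + (-1)(1) = 0
A²[2,1] = (1)(-1) + (1)(1) = 0
A²[2,2] = (1)(-1) + (1)(1) = 0
A² = 
  [  0,   0]
  [  0,   0]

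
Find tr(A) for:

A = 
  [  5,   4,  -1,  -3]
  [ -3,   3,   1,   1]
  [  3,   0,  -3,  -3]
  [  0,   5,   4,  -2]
3

tr(A) = 5 + 3 + -3 + -2 = 3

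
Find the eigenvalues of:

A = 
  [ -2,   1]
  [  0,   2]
tr(A) = 0, det(A) = -4
Characteristic polynomial: λ² - tr(A)λ + det(A) = λ² - 4
λ² - 4 = (λ + 2)(λ - 2)

λ = 2, -2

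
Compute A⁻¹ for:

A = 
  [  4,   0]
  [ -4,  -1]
det(A) = (4)(-1) - (0)(-4) = -4
For a 2×2 matrix, A⁻¹ = (1/det(A)) · [[d, -b], [-c, a]]
    = (-1/4) · [[-1, 0], [4, 4]]

A⁻¹ = 
  [1/4,   0]
  [ -1,  -1]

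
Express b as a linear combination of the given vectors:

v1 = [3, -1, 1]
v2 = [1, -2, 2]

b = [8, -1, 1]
c1 = 3, c2 = -1

b = 3·v1 + -1·v2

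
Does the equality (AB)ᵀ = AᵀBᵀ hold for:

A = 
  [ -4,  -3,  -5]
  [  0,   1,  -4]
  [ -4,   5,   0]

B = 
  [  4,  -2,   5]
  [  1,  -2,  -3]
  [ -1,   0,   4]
No

(AB)ᵀ = 
  [-14,   5, -11]
  [ 14,  -2,  -2]
  [-31, -19, -35]

AᵀBᵀ = 
  [-36,   8, -12]
  [ 11, -20,  23]
  [-12,   3,   5]

The two matrices differ, so (AB)ᵀ ≠ AᵀBᵀ in general. The correct identity is (AB)ᵀ = BᵀAᵀ.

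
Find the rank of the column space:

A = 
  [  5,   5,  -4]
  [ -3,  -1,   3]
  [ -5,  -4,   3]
Row reduce:
R2 → R2 + (3/5)·R1
R3 → R3 + (1)·R1
R3 → R3 - (1/2)·R2
REF = 
  [     5,      5,     -4]
  [     0,      2,    3/5]
  [     0,      0, -13/10]
Pivot columns: 1, 2, 3 → 3 pivots.
dim(Col(A)) = number of pivot columns = 3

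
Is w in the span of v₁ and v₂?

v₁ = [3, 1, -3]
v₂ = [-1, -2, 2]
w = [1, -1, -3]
No

Form the augmented matrix and row-reduce:
[v₁|v₂|w] = 
  [  3,  -1,   1]
  [  1,  -2,  -1]
  [ -3,   2,  -3]
R2 → R2 - (1/3)·R1
R3 → R3 + (1)·R1
R3 → R3 + (3/5)·R2
REF = 
  [    3,    -1,     1]
  [    0,  -5/3,  -4/3]
  [    0,     0, -14/5]

Row 3 reads [0 0 | -14/5], i.e. 0 = -14/5, so the system is inconsistent and w ∉ span{v₁, v₂}.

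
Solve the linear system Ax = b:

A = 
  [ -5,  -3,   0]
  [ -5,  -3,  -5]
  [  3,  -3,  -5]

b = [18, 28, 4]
Row reduce the augmented matrix [A|b]:
R2 → R2 - (1)·R1
R3 → R3 + (3/5)·R1
Swap R2 ↔ R3
REF = 
  [   -5,    -3,     0,    18]
  [    0, -24/5,    -5,  74/5]
  [    0,     0,    -5,    10]

Back-substitution:
x₃ = 10 / (-5) = -2
x₂ = (74/5 - (-5)(-2)) / (-24/5) = -1
x₁ = (18 - (-3)(-1) - (0)(-2)) / (-5) = -3

x = [-3, -1, -2]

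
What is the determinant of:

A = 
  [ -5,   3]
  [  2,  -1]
-1

For a 2×2 matrix, det = ad - bc = (-5)(-1) - (3)(2) = -1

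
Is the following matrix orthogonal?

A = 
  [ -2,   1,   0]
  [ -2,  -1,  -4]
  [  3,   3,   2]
No

AᵀA = 
  [ 17,   9,  14]
  [  9,  11,  10]
  [ 14,  10,  20]
≠ I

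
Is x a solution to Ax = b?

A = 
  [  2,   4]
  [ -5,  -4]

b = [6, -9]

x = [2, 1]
No

Ax = [8, -14] ≠ b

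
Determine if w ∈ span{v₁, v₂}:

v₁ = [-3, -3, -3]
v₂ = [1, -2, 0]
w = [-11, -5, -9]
Yes

Form the augmented matrix and row-reduce:
[v₁|v₂|w] = 
  [ -3,   1, -11]
  [ -3,  -2,  -5]
  [ -3,   0,  -9]
R2 → R2 - (1)·R1
R3 → R3 - (1)·R1
R3 → R3 - (1/3)·R2
REF = 
  [ -3,   1, -11]
  [  0,  -3,   6]
  [  0,   0,   0]

No row of the form [0 0 | nonzero], so the system is consistent. Back-substitution gives c₁ = 3, c₂ = -2: w = (3)·v₁ + (-2)·v₂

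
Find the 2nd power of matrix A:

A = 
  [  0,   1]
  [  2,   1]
A² = A·A:
A²[1,1] = (0)(0) + (1)(2) = 2
A²[1,2] = (0)(1) + (1)(1) = 1
A²[2,1] = (2)(0) + (1)(2) = 2
A²[2,2] = (2)(1) + (1)(1) = 3
A² = 
  [  2,   1]
  [  2,   3]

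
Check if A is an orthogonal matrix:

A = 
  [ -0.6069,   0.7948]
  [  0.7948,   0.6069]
Yes

AᵀA = 
  [  1,   0]
  [  0,   1]
≈ I (equal to I up to the 4-dp rounding of the entries)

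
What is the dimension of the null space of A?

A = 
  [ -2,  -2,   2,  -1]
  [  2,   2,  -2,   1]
nullity(A) = 3

Row reduce:
R2 → R2 + (1)·R1
REF = 
  [ -2,  -2,   2,  -1]
  [  0,   0,   0,   0]
Pivot columns: 1 → 1 pivot.
rank(A) = 1, so nullity(A) = 4 - 1 = 3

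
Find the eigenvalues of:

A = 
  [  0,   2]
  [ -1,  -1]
tr(A) = -1, det(A) = 2
Characteristic polynomial: λ² - tr(A)λ + det(A) = λ² + λ + 2
λ² + λ + 2 = 0  ⇒  λ = (-1 ± √((1)² - 4·(2)))/2 = (-1 ± √(-7))/2
  = (-1 + i√7)/2,  (-1 - i√7)/2

λ = (-1 + i√7)/2, (-1 - i√7)/2  (≈ -0.5 + 1.323i, -0.5 - 1.323i)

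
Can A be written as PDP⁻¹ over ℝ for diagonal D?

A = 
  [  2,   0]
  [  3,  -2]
Yes

tr(A) = 0, det(A) = -4
Characteristic polynomial: λ² - tr(A)λ + det(A) = λ² - 4
λ² - 4 = (λ + 2)(λ - 2)
Eigenvalues: 2, -2
λ=-2: alg. mult. = 1, geom. mult. = 2 - rank(A - (-2)I) = 2 - 1 = 1
λ=2: alg. mult. = 1, geom. mult. = 2 - rank(A - (2)I) = 2 - 1 = 1
Sum of geometric multiplicities equals n, so A has n independent eigenvectors.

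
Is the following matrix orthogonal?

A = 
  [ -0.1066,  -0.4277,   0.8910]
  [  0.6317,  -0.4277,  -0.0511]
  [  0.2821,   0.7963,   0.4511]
No

AᵀA = 
  [  0.4900,   0.0001,   0]
  [  0.0001,   0.9999,   0]
  [  0,   0,   1]
≠ I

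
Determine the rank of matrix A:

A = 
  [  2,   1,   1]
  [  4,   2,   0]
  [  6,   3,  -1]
Row reduce:
R2 → R2 - (2)·R1
R3 → R3 - (3)·R1
R3 → R3 - (2)·R2
REF = 
  [  2,   1,   1]
  [  0,   0,  -2]
  [  0,   0,   0]
Pivot columns: 1, 3 → 2 pivots.

rank(A) = 2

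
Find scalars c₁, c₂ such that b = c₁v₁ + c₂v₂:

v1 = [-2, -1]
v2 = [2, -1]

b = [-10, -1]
c1 = 3, c2 = -2

b = 3·v1 + -2·v2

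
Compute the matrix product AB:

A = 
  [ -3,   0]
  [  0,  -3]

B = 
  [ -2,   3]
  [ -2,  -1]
A is 2×2 and B is 2×2, so AB is 2×2. Each entry is (row of A)·(column of B):
AB[1,1] = (-3)(-2) + (0)(-2) = 6
AB[1,2] = (-3)(3) + (0)(-1) = -9
AB[2,1] = (0)(-2) + (-3)(-2) = 6
AB[2,2] = (0)(3) + (-3)(-1) = 3

AB = 
  [  6,  -9]
  [  6,   3]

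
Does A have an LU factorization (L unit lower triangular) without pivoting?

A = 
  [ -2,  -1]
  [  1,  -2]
Yes.
A[1,1] = -2 ≠ 0, so Gaussian elimination proceeds without a row swap: multiplier ℓ₂₁ = (1)/(-2) = -1/2, and U[2,2] = -2 - (-1/2)(-1) = -5/2.
L = 
  [   1,    0]
  [-1/2,    1]
U = 
  [  -2,   -1]
  [   0, -5/2]
Check row 2 of LU: [(-1/2)(-2), (-1/2)(-1) + (-5/2)] = [1, -2] = row 2 of A ✓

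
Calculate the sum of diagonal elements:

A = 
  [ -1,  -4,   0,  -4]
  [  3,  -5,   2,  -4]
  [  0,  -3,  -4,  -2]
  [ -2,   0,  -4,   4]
-6

tr(A) = -1 + -5 + -4 + 4 = -6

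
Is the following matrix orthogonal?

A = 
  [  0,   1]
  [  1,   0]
Yes

AᵀA = 
  [  1,   0]
  [  0,   1]
= I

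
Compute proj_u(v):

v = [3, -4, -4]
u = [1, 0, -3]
proj_u(v) = [3/2, 0, -9/2]

v·u = (3)(1) + (-4)(0) + (-4)(-3) = 15
u·u = (1)² + (0)² + (-3)² = 10
proj_u(v) = (v·u / u·u) × u = (15/10) × u = (3/2) × u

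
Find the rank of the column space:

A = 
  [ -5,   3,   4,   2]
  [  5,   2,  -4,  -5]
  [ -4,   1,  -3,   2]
dim(Col(A)) = 3

Row reduce:
R2 → R2 + (1)·R1
R3 → R3 - (4/5)·R1
R3 → R3 + (7/25)·R2
REF = 
  [    -5,      3,      4,      2]
  [     0,      5,      0,     -3]
  [     0,      0,  -31/5, -11/25]
Pivot columns: 1, 2, 3 → 3 pivots.
dim(Col(A)) = number of pivot columns = 3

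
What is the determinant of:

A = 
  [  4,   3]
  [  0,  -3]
For a 2×2 matrix, det = ad - bc = (4)(-3) - (3)(0) = -12

det(A) = -12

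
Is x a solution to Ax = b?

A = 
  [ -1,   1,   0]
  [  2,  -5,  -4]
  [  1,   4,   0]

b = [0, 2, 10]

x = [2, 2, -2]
Yes

Ax = [0, 2, 10] = b ✓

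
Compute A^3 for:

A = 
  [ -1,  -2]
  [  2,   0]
A² = A·A:
A²[1,1] = (-1)(-1) + (-2)(2) = -3
A²[1,2] = (-1)(-2) + (-2)(0) = 2
A²[2,1] = (2)(-1) + (0)(2) = -2
A²[2,2] = (2)(-2) + (0)(0) = -4
A² = 
  [ -3,   2]
  [ -2,  -4]

A^3 = A^2·A:
A^3[1,1] = (-3)(-1) + (2)(2) = 7
A^3[1,2] = (-3)(-2) + (2)(0) = 6
A^3[2,1] = (-2)(-1) + (-4)(2) = -6
A^3[2,2] = (-2)(-2) + (-4)(0) = 4
A^3 = 
  [  7,   6]
  [ -6,   4]

Therefore
A^3 = 
  [  7,   6]
  [ -6,   4]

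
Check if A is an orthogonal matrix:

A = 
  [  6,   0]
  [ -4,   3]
No

AᵀA = 
  [ 52, -12]
  [-12,   9]
≠ I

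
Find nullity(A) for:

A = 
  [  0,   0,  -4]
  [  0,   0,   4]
nullity(A) = 2

Row reduce:
R2 → R2 + (1)·R1
REF = 
  [  0,   0,  -4]
  [  0,   0,   0]
Pivot columns: 3 → 1 pivot.
rank(A) = 1, so nullity(A) = 3 - 1 = 2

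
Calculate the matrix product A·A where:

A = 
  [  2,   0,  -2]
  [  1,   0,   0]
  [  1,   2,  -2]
A² = A·A:
A²[1,1] = (2)(2) + (0)(1) + (-2)(1) = 2
A²[1,2] = (2)(0) + (0)(0) + (-2)(2) = -4
A²[1,3] = (2)(-2) + (0)(0) + (-2)(-2) = 0
A²[2,1] = (1)(2) + (0)(1) + (0)(1) = 2
A²[2,2] = (1)(0) + (0)(0) + (0)(2) = 0
A²[2,3] = (1)(-2) + (0)(0) + (0)(-2) = -2
A²[3,1] = (1)(2) + (2)(1) + (-2)(1) = 2
A²[3,2] = (1)(0) + (2)(0) + (-2)(2) = -4
A²[3,3] = (1)(-2) + (2)(0) + (-2)(-2) = 2
A² = 
  [  2,  -4,   0]
  [  2,   0,  -2]
  [  2,  -4,   2]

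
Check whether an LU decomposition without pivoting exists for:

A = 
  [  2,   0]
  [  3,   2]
Yes.
A[1,1] = 2 ≠ 0, so Gaussian elimination proceeds without a row swap: multiplier ℓ₂₁ = (3)/(2) = 3/2, and U[2,2] = 2 - (3/2)(0) = 2.
L = 
  [  1,   0]
  [3/2,   1]
U = 
  [  2,   0]
  [  0,   2]
Check row 2 of LU: [(3/2)(2), (3/2)(0) + 2] = [3, 2] = row 2 of A ✓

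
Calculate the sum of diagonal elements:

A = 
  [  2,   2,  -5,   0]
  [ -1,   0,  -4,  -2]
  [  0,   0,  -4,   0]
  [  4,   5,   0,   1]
-1

tr(A) = 2 + 0 + -4 + 1 = -1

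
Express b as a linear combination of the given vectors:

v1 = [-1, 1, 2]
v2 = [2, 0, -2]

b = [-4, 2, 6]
c1 = 2, c2 = -1

b = 2·v1 + -1·v2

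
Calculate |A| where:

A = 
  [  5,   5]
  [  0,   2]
For a 2×2 matrix, det = ad - bc = (5)(2) - (5)(0) = 10

det(A) = 10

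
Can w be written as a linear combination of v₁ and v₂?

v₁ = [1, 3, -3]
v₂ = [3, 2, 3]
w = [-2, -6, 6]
Yes

Form the augmented matrix and row-reduce:
[v₁|v₂|w] = 
  [  1,   3,  -2]
  [  3,   2,  -6]
  [ -3,   3,   6]
R2 → R2 - (3)·R1
R3 → R3 + (3)·R1
R3 → R3 + (12/7)·R2
REF = 
  [  1,   3,  -2]
  [  0,  -7,   0]
  [  0,   0,   0]

No row of the form [0 0 | nonzero], so the system is consistent. Back-substitution gives c₁ = -2, c₂ = 0: w = (-2)·v₁ + (0)·v₂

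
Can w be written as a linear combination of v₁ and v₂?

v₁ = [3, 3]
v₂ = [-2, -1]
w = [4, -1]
Yes

Form the augmented matrix and row-reduce:
[v₁|v₂|w] = 
  [  3,  -2,   4]
  [  3,  -1,  -1]
R2 → R2 - (1)·R1
REF = 
  [  3,  -2,   4]
  [  0,   1,  -5]

No row of the form [0 0 | nonzero], so the system is consistent. Back-substitution gives c₁ = -2, c₂ = -5: w = (-2)·v₁ + (-5)·v₂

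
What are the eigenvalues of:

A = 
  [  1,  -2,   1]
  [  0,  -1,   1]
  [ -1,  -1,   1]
Characteristic polynomial: det(λI - A) = λ³ - λ² + λ - 1
Testing integer divisors of the constant term: p(1) = 0, so (λ - 1) is a factor:
p(λ) = (λ - 1)(λ² + 1)
λ² + 1 = 0  ⇒  λ = (0 ± √((0)² - 4·(1)))/2 = (0 ± √(-4))/2
  = i,  -i

λ = 1, i, -i  (≈ 1, 0 + 1i, 0 - 1i)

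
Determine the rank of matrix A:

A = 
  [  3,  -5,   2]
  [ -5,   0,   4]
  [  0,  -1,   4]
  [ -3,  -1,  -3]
Row reduce:
R2 → R2 + (5/3)·R1
R4 → R4 + (1)·R1
R3 → R3 - (3/25)·R2
R4 → R4 - (18/25)·R2
R4 → R4 + (157/78)·R3
REF = 
  [    3,    -5,     2]
  [    0, -25/3,  22/3]
  [    0,     0, 78/25]
  [    0,     0,     0]
Pivot columns: 1, 2, 3 → 3 pivots.

rank(A) = 3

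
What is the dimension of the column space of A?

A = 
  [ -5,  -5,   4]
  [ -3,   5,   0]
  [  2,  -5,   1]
Row reduce:
R2 → R2 - (3/5)·R1
R3 → R3 + (2/5)·R1
R3 → R3 + (7/8)·R2
REF = 
  [   -5,    -5,     4]
  [    0,     8, -12/5]
  [    0,     0,   1/2]
Pivot columns: 1, 2, 3 → 3 pivots.
dim(Col(A)) = number of pivot columns = 3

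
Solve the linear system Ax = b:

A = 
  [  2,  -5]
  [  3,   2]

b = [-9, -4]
Row reduce the augmented matrix [A|b]:
R2 → R2 - (3/2)·R1
REF = 
  [   2,   -5,   -9]
  [   0, 19/2, 19/2]

Back-substitution:
x₂ = (19/2) / (19/2) = 1
x₁ = (-9 - (-5)(1)) / 2 = -2

x = [-2, 1]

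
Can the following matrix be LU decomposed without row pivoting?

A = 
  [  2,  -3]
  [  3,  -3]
Yes.
A[1,1] = 2 ≠ 0, so Gaussian elimination proceeds without a row swap: multiplier ℓ₂₁ = (3)/(2) = 3/2, and U[2,2] = -3 - (3/2)(-3) = 3/2.
L = 
  [  1,   0]
  [3/2,   1]
U = 
  [  2,  -3]
  [  0, 3/2]
Check row 2 of LU: [(3/2)(2), (3/2)(-3) + (3/2)] = [3, -3] = row 2 of A ✓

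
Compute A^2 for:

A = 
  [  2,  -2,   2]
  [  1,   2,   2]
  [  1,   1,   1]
A² = A·A:
A²[1,1] = (2)(2) + (-2)(1) + (2)(1) = 4
A²[1,2] = (2)(-2) + (-2)(2) + (2)(1) = -6
A²[1,3] = (2)(2) + (-2)(2) + (2)(1) = 2
A²[2,1] = (1)(2) + (2)(1) + (2)(1) = 6
A²[2,2] = (1)(-2) + (2)(2) + (2)(1) = 4
A²[2,3] = (1)(2) + (2)(2) + (2)(1) = 8
A²[3,1] = (1)(2) + (1)(1) + (1)(1) = 4
A²[3,2] = (1)(-2) + (1)(2) + (1)(1) = 1
A²[3,3] = (1)(2) + (1)(2) + (1)(1) = 5
A² = 
  [  4,  -6,   2]
  [  6,   4,   8]
  [  4,   1,   5]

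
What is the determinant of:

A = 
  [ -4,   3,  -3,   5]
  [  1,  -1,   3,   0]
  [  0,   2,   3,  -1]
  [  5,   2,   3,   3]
Cofactor expansion along row 1: det(A) = a₁₁M₁₁ - a₁₂M₁₂ + a₁₃M₁₃ - a₁₄M₁₄

M₁₁ = det[[-1, 3, 0]; [2, 3, -1]; [2, 3, 3]]
  = (-1)·((3)(3) - (-1)(3)) - (3)·((2)(3) - (-1)(2)) + (0)·((2)(3) - (3)(2))
  = (-1)(12) - (3)(8) + (0)(0)
  = -36
M₁₂ = det[[1, 3, 0]; [0, 3, -1]; [5, 3, 3]]
  = (1)·((3)(3) - (-1)(3)) - (3)·((0)(3) - (-1)(5)) + (0)·((0)(3) - (3)(5))
  = (1)(12) - (3)(5) + (0)(-15)
  = -3
M₁₃ = det[[1, -1, 0]; [0, 2, -1]; [5, 2, 3]]
  = (1)·((2)(3) - (-1)(2)) - (-1)·((0)(3) - (-1)(5)) + (0)·((0)(2) - (2)(5))
  = (1)(8) - (-1)(5) + (0)(-10)
  = 13
M₁₄ = det[[1, -1, 3]; [0, 2, 3]; [5, 2, 3]]
  = (1)·((2)(3) - (3)(2)) - (-1)·((0)(3) - (3)(5)) + (3)·((0)(2) - (2)(5))
  = (1)(0) - (-1)(-15) + (3)(-10)
  = -45

det(A) = (-4)(-36) - (3)(-3) + (-3)(13) - (5)(-45) = 339

det(A) = 339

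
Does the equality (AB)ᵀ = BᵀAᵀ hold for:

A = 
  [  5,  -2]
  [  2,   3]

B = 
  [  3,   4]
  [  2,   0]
Yes

(AB)ᵀ = 
  [ 11,  12]
  [ 20,   8]

BᵀAᵀ = 
  [ 11,  12]
  [ 20,   8]

Both sides are equal — this is the standard identity (AB)ᵀ = BᵀAᵀ, which holds for all A, B.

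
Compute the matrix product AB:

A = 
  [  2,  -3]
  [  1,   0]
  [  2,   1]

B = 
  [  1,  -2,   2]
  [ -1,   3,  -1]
AB = 
  [  5, -13,   7]
  [  1,  -2,   2]
  [  1,  -1,   3]

A is 3×2 and B is 2×3, so AB is 3×3. Each entry is (row of A)·(column of B):
AB[1,1] = (2)(1) + (-3)(-1) = 5
AB[1,2] = (2)(-2) + (-3)(3) = -13
AB[1,3] = (2)(2) + (-3)(-1) = 7
AB[2,1] = (1)(1) + (0)(-1) = 1
AB[2,2] = (1)(-2) + (0)(3) = -2
AB[2,3] = (1)(2) + (0)(-1) = 2
AB[3,1] = (2)(1) + (1)(-1) = 1
AB[3,2] = (2)(-2) + (1)(3) = -1
AB[3,3] = (2)(2) + (1)(-1) = 3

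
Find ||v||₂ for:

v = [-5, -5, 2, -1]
7.416

||v||₂ = √((-5)² + (-5)² + (2)² + (-1)²) = √55 = 7.416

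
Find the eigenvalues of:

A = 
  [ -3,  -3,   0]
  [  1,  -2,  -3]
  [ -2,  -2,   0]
λ = 0, (-5 + √13)/2, (-5 - √13)/2  (≈ 0, -0.6972, -4.303)

Characteristic polynomial: det(λI - A) = λ³ + 5λ² + 3λ
The constant term is 0, so λ = 0 is a root: p(λ) = λ(λ² + 5λ + 3)
λ² + 5λ + 3 = 0  ⇒  λ = (-5 ± √((5)² - 4·(3)))/2 = (-5 ± √(13))/2
  = (-5 + √13)/2,  (-5 - √13)/2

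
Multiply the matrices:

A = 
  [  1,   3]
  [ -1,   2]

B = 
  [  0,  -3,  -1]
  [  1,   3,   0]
A is 2×2 and B is 2×3, so AB is 2×3. Each entry is (row of A)·(column of B):
AB[1,1] = (1)(0) + (3)(1) = 3
AB[1,2] = (1)(-3) + (3)(3) = 6
AB[1,3] = (1)(-1) + (3)(0) = -1
AB[2,1] = (-1)(0) + (2)(1) = 2
AB[2,2] = (-1)(-3) + (2)(3) = 9
AB[2,3] = (-1)(-1) + (2)(0) = 1

AB = 
  [  3,   6,  -1]
  [  2,   9,   1]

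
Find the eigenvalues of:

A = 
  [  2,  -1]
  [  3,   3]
λ = (5 + i√11)/2, (5 - i√11)/2  (≈ 2.5 + 1.658i, 2.5 - 1.658i)

tr(A) = 5, det(A) = 9
Characteristic polynomial: λ² - tr(A)λ + det(A) = λ² - 5λ + 9
λ² - 5λ + 9 = 0  ⇒  λ = (5 ± √((-5)² - 4·(9)))/2 = (5 ± √(-11))/2
  = (5 + i√11)/2,  (5 - i√11)/2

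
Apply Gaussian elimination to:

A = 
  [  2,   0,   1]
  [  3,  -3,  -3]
Row operations:
R2 → R2 - (3/2)·R1

Resulting echelon form:
REF = 
  [   2,    0,    1]
  [   0,   -3, -9/2]

Rank = 2 (number of non-zero pivot rows).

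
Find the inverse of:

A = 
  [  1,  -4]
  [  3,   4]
det(A) = (1)(4) - (-4)(3) = 16
For a 2×2 matrix, A⁻¹ = (1/det(A)) · [[d, -b], [-c, a]]
    = (1/16) · [[4, 4], [-3, 1]]

A⁻¹ = 
  [  1/4,   1/4]
  [-3/16,  1/16]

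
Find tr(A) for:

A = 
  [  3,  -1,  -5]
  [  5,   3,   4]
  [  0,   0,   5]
11

tr(A) = 3 + 3 + 5 = 11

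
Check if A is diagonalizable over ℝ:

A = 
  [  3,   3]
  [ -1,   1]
No

tr(A) = 4, det(A) = 6
Characteristic polynomial: λ² - tr(A)λ + det(A) = λ² - 4λ + 6
λ² - 4λ + 6 = 0  ⇒  λ = (4 ± √((-4)² - 4·(6)))/2 = (4 ± √(-8))/2
  = 2 + i√2,  2 - i√2
Eigenvalues: 2 + i√2, 2 - i√2  (≈ 2 + 1.414i, 2 - 1.414i)
Has complex eigenvalues (not diagonalizable over ℝ).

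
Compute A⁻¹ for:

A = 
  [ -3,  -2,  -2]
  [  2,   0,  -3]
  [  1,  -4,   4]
det(A) = (-3)·((0)(4) - (-3)(-4)) - (-2)·((2)(4) - (-3)(1)) + (-2)·((2)(-4) - (0)(1))
  = (-3)(-12) - (-2)(11) + (-2)(-8)
  = 74
det(A) = 74 ≠ 0, so A is invertible.

Cofactors Cᵢⱼ = (-1)ⁱ⁺ʲ·Mᵢⱼ:
C = 
  [-12, -11,  -8]
  [ 16, -10, -14]
  [  6, -13,   4]

adj(A) = Cᵀ:
adj(A) = 
  [-12,  16,   6]
  [-11, -10, -13]
  [ -8, -14,   4]

A⁻¹ = (1/74) · adj(A):
A⁻¹ = 
  [ -6/37,   8/37,   3/37]
  [-11/74,  -5/37, -13/74]
  [ -4/37,  -7/37,   2/37]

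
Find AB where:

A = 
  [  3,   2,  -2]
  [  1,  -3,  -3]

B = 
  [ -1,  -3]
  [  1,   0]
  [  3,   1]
AB = 
  [ -7, -11]
  [-13,  -6]

A is 2×3 and B is 3×2, so AB is 2×2. Each entry is (row of A)·(column of B):
AB[1,1] = (3)(-1) + (2)(1) + (-2)(3) = -7
AB[1,2] = (3)(-3) + (2)(0) + (-2)(1) = -11
AB[2,1] = (1)(-1) + (-3)(1) + (-3)(3) = -13
AB[2,2] = (1)(-3) + (-3)(0) + (-3)(1) = -6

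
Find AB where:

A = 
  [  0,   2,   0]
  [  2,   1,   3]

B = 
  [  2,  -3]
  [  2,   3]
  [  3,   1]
A is 2×3 and B is 3×2, so AB is 2×2. Each entry is (row of A)·(column of B):
AB[1,1] = (0)(2) + (2)(2) + (0)(3) = 4
AB[1,2] = (0)(-3) + (2)(3) + (0)(1) = 6
AB[2,1] = (2)(2) + (1)(2) + (3)(3) = 15
AB[2,2] = (2)(-3) + (1)(3) + (3)(1) = 0

AB = 
  [  4,   6]
  [ 15,   0]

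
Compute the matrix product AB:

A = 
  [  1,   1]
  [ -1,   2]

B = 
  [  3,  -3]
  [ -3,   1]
A is 2×2 and B is 2×2, so AB is 2×2. Each entry is (row of A)·(column of B):
AB[1,1] = (1)(3) + (1)(-3) = 0
AB[1,2] = (1)(-3) + (1)(1) = -2
AB[2,1] = (-1)(3) + (2)(-3) = -9
AB[2,2] = (-1)(-3) + (2)(1) = 5

AB = 
  [  0,  -2]
  [ -9,   5]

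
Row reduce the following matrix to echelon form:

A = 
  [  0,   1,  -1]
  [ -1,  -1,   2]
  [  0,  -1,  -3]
Row operations:
Swap R1 ↔ R2
R3 → R3 + (1)·R2

Resulting echelon form:
REF = 
  [ -1,  -1,   2]
  [  0,   1,  -1]
  [  0,   0,  -4]

Rank = 3 (number of non-zero pivot rows).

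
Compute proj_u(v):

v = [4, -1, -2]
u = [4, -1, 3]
proj_u(v) = [22/13, -11/26, 33/26]

v·u = (4)(4) + (-1)(-1) + (-2)(3) = 11
u·u = (4)² + (-1)² + (3)² = 26
proj_u(v) = (v·u / u·u) × u = (11/26) × u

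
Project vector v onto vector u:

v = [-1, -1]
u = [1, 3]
v·u = (-1)(1) + (-1)(3) = -4
u·u = (1)² + (3)² = 10
proj_u(v) = (v·u / u·u) × u = (-4/10) × u = (-2/5) × u

proj_u(v) = [-2/5, -6/5]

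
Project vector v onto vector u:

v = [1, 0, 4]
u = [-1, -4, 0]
proj_u(v) = [1/17, 4/17, 0]

v·u = (1)(-1) + (0)(-4) + (4)(0) = -1
u·u = (-1)² + (-4)² + (0)² = 17
proj_u(v) = (v·u / u·u) × u = (-1/17) × u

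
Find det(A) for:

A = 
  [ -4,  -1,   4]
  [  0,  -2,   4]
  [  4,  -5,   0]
Cofactor expansion along row 1:
det(A) = (-4)·((-2)(0) - (4)(-5)) - (-1)·((0)(0) - (4)(4)) + (4)·((0)(-5) - (-2)(4))
  = (-4)(20) - (-1)(-16) + (4)(8)
  = -64

det(A) = -64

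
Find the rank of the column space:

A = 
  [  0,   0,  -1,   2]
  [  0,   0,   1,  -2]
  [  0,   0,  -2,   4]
Row reduce:
R2 → R2 + (1)·R1
R3 → R3 - (2)·R1
REF = 
  [  0,   0,  -1,   2]
  [  0,   0,   0,   0]
  [  0,   0,   0,   0]
Pivot columns: 3 → 1 pivot.
dim(Col(A)) = number of pivot columns = 1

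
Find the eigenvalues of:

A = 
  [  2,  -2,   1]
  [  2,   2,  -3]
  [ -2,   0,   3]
λ = 1, 3 + i√7, 3 - i√7  (≈ 1, 3 + 2.646i, 3 - 2.646i)

Characteristic polynomial: det(λI - A) = λ³ - 7λ² + 22λ - 16
Testing integer divisors of the constant term: p(1) = 0, so (λ - 1) is a factor:
p(λ) = (λ - 1)(λ² - 6λ + 16)
λ² - 6λ + 16 = 0  ⇒  λ = (6 ± √((-6)² - 4·(16)))/2 = (6 ± √(-28))/2
  = 3 + i√7,  3 - i√7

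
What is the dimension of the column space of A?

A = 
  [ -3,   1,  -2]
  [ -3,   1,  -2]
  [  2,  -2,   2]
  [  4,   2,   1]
dim(Col(A)) = 2

Row reduce:
R2 → R2 - (1)·R1
R3 → R3 + (2/3)·R1
R4 → R4 + (4/3)·R1
Swap R2 ↔ R3
R4 → R4 + (5/2)·R2
REF = 
  [  -3,    1,   -2]
  [   0, -4/3,  2/3]
  [   0,    0,    0]
  [   0,    0,    0]
Pivot columns: 1, 2 → 2 pivots.
dim(Col(A)) = number of pivot columns = 2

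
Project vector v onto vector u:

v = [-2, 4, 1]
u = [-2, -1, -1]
proj_u(v) = [1/3, 1/6, 1/6]

v·u = (-2)(-2) + (4)(-1) + (1)(-1) = -1
u·u = (-2)² + (-1)² + (-1)² = 6
proj_u(v) = (v·u / u·u) × u = (-1/6) × u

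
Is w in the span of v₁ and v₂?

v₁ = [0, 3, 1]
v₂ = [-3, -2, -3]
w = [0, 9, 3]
Yes

Form the augmented matrix and row-reduce:
[v₁|v₂|w] = 
  [  0,  -3,   0]
  [  3,  -2,   9]
  [  1,  -3,   3]
Swap R1 ↔ R2
R3 → R3 - (1/3)·R1
R3 → R3 - (7/9)·R2
REF = 
  [  3,  -2,   9]
  [  0,  -3,   0]
  [  0,   0,   0]

No row of the form [0 0 | nonzero], so the system is consistent. Back-substitution gives c₁ = 3, c₂ = 0: w = (3)·v₁ + (0)·v₂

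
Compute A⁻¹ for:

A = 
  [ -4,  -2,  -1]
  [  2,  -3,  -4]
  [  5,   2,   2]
det(A) = (-4)·((-3)(2) - (-4)(2)) - (-2)·((2)(2) - (-4)(5)) + (-1)·((2)(2) - (-3)(5))
  = (-4)(2) - (-2)(24) + (-1)(19)
  = 21
det(A) = 21 ≠ 0, so A is invertible.

Cofactors Cᵢⱼ = (-1)ⁱ⁺ʲ·Mᵢⱼ:
C = 
  [  2, -24,  19]
  [  2,  -3,  -2]
  [  5, -18,  16]

adj(A) = Cᵀ:
adj(A) = 
  [  2,   2,   5]
  [-24,  -3, -18]
  [ 19,  -2,  16]

A⁻¹ = (1/21) · adj(A):
A⁻¹ = 
  [ 2/21,  2/21,  5/21]
  [ -8/7,  -1/7,  -6/7]
  [19/21, -2/21, 16/21]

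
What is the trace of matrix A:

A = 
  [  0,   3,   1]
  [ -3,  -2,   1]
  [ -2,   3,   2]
0

tr(A) = 0 + -2 + 2 = 0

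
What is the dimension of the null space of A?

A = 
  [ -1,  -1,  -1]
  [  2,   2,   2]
nullity(A) = 2

Row reduce:
R2 → R2 + (2)·R1
REF = 
  [ -1,  -1,  -1]
  [  0,   0,   0]
Pivot columns: 1 → 1 pivot.
rank(A) = 1, so nullity(A) = 3 - 1 = 2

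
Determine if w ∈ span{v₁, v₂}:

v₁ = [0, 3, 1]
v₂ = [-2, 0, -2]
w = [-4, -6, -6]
Yes

Form the augmented matrix and row-reduce:
[v₁|v₂|w] = 
  [  0,  -2,  -4]
  [  3,   0,  -6]
  [  1,  -2,  -6]
Swap R1 ↔ R2
R3 → R3 - (1/3)·R1
R3 → R3 - (1)·R2
REF = 
  [  3,   0,  -6]
  [  0,  -2,  -4]
  [  0,   0,   0]

No row of the form [0 0 | nonzero], so the system is consistent. Back-substitution gives c₁ = -2, c₂ = 2: w = (-2)·v₁ + (2)·v₂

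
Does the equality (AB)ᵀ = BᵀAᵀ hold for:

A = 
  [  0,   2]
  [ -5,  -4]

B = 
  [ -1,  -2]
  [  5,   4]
Yes

(AB)ᵀ = 
  [ 10, -15]
  [  8,  -6]

BᵀAᵀ = 
  [ 10, -15]
  [  8,  -6]

Both sides are equal — this is the standard identity (AB)ᵀ = BᵀAᵀ, which holds for all A, B.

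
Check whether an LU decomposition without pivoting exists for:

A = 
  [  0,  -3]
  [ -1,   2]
No.
A[1,1] = 0 but A[2,1] = -1 ≠ 0. Any LU with L unit lower triangular has (LU)[1,1] = U[1,1] and (LU)[2,1] = L[2,1]·U[1,1]; matching A forces U[1,1] = 0, which then forces (LU)[2,1] = 0 ≠ -1. A row swap (pivoting) is required.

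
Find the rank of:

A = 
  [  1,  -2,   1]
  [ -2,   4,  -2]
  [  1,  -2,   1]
rank(A) = 1

Row reduce:
R2 → R2 + (2)·R1
R3 → R3 - (1)·R1
REF = 
  [  1,  -2,   1]
  [  0,   0,   0]
  [  0,   0,   0]
Pivot columns: 1 → 1 pivot.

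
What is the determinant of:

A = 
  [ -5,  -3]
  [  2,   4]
-14

For a 2×2 matrix, det = ad - bc = (-5)(4) - (-3)(2) = -14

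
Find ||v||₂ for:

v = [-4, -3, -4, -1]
6.481

||v||₂ = √((-4)² + (-3)² + (-4)² + (-1)²) = √42 = 6.481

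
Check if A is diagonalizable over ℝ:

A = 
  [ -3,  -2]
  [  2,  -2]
No

tr(A) = -5, det(A) = 10
Characteristic polynomial: λ² - tr(A)λ + det(A) = λ² + 5λ + 10
λ² + 5λ + 10 = 0  ⇒  λ = (-5 ± √((5)² - 4·(10)))/2 = (-5 ± √(-15))/2
  = (-5 + i√15)/2,  (-5 - i√15)/2
Eigenvalues: (-5 + i√15)/2, (-5 - i√15)/2  (≈ -2.5 + 1.936i, -2.5 - 1.936i)
Has complex eigenvalues (not diagonalizable over ℝ).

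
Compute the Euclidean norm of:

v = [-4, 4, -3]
6.403

||v||₂ = √((-4)² + (4)² + (-3)²) = √41 = 6.403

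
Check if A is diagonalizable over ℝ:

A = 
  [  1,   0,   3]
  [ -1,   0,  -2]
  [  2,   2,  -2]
Yes

Characteristic polynomial: det(λI - A) = λ³ + λ² - 4λ + 2
Testing integer divisors of the constant term: p(1) = 0, so (λ - 1) is a factor:
p(λ) = (λ - 1)(λ² + 2λ - 2)
λ² + 2λ - 2 = 0  ⇒  λ = (-2 ± √((2)² - 4·(-2)))/2 = (-2 ± √(12))/2
  = -1 + √3,  -1 - √3
Eigenvalues: 1, -1 + √3, -1 - √3  (≈ 1, 0.7321, -2.732)
The two irrational eigenvalues are distinct (simple), so each has alg. mult. = geom. mult. = 1.
λ=1: alg. mult. = 1, geom. mult. = 3 - rank(A - (1)I) = 3 - 2 = 1
Sum of geometric multiplicities equals n, so A has n independent eigenvectors.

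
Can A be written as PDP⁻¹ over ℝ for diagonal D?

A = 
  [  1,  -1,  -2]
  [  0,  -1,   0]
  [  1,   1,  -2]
No

Characteristic polynomial: det(λI - A) = λ³ + 2λ² + λ
The constant term is 0, so λ = 0 is a root: p(λ) = λ(λ² + 2λ + 1)
λ² + 2λ + 1 = (λ + 1)²
Eigenvalues: 0, -1, -1
λ=-1: alg. mult. = 2, geom. mult. = 3 - rank(A - (-1)I) = 3 - 2 = 1
λ=0: alg. mult. = 1, geom. mult. = 3 - rank(A - (0)I) = 3 - 2 = 1
Sum of geometric multiplicities = 2 < n = 3, so there aren't enough independent eigenvectors.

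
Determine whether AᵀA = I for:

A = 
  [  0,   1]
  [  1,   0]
Yes

AᵀA = 
  [  1,   0]
  [  0,   1]
= I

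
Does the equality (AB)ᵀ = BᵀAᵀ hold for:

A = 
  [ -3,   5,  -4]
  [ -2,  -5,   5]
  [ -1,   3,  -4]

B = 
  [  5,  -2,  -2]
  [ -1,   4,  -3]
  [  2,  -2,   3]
Yes

(AB)ᵀ = 
  [-28,   5, -16]
  [ 34, -26,  22]
  [-21,  34, -19]

BᵀAᵀ = 
  [-28,   5, -16]
  [ 34, -26,  22]
  [-21,  34, -19]

Both sides are equal — this is the standard identity (AB)ᵀ = BᵀAᵀ, which holds for all A, B.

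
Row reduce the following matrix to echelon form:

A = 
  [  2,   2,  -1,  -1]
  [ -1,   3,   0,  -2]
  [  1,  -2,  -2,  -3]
Row operations:
R2 → R2 + (1/2)·R1
R3 → R3 - (1/2)·R1
R3 → R3 + (3/4)·R2

Resulting echelon form:
REF = 
  [    2,     2,    -1,    -1]
  [    0,     4,  -1/2,  -5/2]
  [    0,     0, -15/8, -35/8]

Rank = 3 (number of non-zero pivot rows).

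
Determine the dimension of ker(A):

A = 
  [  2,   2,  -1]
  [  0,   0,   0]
nullity(A) = 2

Row reduce:
(no row operations needed)
REF = 
  [  2,   2,  -1]
  [  0,   0,   0]
Pivot columns: 1 → 1 pivot.
rank(A) = 1, so nullity(A) = 3 - 1 = 2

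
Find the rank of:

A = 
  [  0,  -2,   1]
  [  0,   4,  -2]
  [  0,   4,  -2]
Row reduce:
R2 → R2 + (2)·R1
R3 → R3 + (2)·R1
REF = 
  [  0,  -2,   1]
  [  0,   0,   0]
  [  0,   0,   0]
Pivot columns: 2 → 1 pivot.

rank(A) = 1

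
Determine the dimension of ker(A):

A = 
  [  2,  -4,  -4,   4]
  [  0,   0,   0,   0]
nullity(A) = 3

Row reduce:
(no row operations needed)
REF = 
  [  2,  -4,  -4,   4]
  [  0,   0,   0,   0]
Pivot columns: 1 → 1 pivot.
rank(A) = 1, so nullity(A) = 4 - 1 = 3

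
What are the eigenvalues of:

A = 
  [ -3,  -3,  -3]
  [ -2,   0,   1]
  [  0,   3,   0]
Characteristic polynomial: det(λI - A) = λ³ + 3λ² - 9λ - 27
Testing integer divisors of the constant term: p(-3) = 0, so (λ + 3) is a factor:
p(λ) = (λ + 3)(λ² - 9)
λ² - 9 = (λ + 3)(λ - 3)

λ = -3, 3, -3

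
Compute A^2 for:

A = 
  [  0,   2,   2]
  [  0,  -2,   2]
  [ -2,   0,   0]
A² = A·A:
A²[1,1] = (0)(0) + (2)(0) + (2)(-2) = -4
A²[1,2] = (0)(2) + (2)(-2) + (2)(0) = -4
A²[1,3] = (0)(2) + (2)(2) + (2)(0) = 4
A²[2,1] = (0)(0) + (-2)(0) + (2)(-2) = -4
A²[2,2] = (0)(2) + (-2)(-2) + (2)(0) = 4
A²[2,3] = (0)(2) + (-2)(2) + (2)(0) = -4
A²[3,1] = (-2)(0) + (0)(0) + (0)(-2) = 0
A²[3,2] = (-2)(2) + (0)(-2) + (0)(0) = -4
A²[3,3] = (-2)(2) + (0)(2) + (0)(0) = -4
A² = 
  [ -4,  -4,   4]
  [ -4,   4,  -4]
  [  0,  -4,  -4]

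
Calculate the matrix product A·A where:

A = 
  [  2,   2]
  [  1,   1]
A² = A·A:
A²[1,1] = (2)(2) + (2)(1) = 6
A²[1,2] = (2)(2) + (2)(1) = 6
A²[2,1] = (1)(2) + (1)(1) = 3
A²[2,2] = (1)(2) + (1)(1) = 3
A² = 
  [  6,   6]
  [  3,   3]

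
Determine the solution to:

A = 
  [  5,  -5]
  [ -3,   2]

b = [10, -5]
x = [1, -1]

Row reduce the augmented matrix [A|b]:
R2 → R2 + (3/5)·R1
REF = 
  [  5,  -5,  10]
  [  0,  -1,   1]

Back-substitution:
x₂ = 1 / (-1) = -1
x₁ = (10 - (-5)(-1)) / 5 = 1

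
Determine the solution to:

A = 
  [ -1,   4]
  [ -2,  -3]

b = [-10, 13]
x = [-2, -3]

Row reduce the augmented matrix [A|b]:
R2 → R2 - (2)·R1
REF = 
  [ -1,   4, -10]
  [  0, -11,  33]

Back-substitution:
x₂ = 33 / (-11) = -3
x₁ = (-10 - (4)(-3)) / (-1) = -2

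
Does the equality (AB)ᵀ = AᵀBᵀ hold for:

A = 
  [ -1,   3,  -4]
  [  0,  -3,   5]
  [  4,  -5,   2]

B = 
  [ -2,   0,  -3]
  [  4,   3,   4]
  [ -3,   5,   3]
No

(AB)ᵀ = 
  [ 26, -27, -34]
  [-11,  16,  -5]
  [  3,   3, -26]

AᵀBᵀ = 
  [-10,  12,  15]
  [  9, -17, -39]
  [  2,   7,  43]

The two matrices differ, so (AB)ᵀ ≠ AᵀBᵀ in general. The correct identity is (AB)ᵀ = BᵀAᵀ.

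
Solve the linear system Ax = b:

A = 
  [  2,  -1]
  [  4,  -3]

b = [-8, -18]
Row reduce the augmented matrix [A|b]:
R2 → R2 - (2)·R1
REF = 
  [  2,  -1,  -8]
  [  0,  -1,  -2]

Back-substitution:
x₂ = (-2) / (-1) = 2
x₁ = (-8 - (-1)(2)) / 2 = -3

x = [-3, 2]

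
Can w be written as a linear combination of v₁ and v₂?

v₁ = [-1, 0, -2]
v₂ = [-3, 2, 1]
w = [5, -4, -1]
No

Form the augmented matrix and row-reduce:
[v₁|v₂|w] = 
  [ -1,  -3,   5]
  [  0,   2,  -4]
  [ -2,   1,  -1]
R3 → R3 - (2)·R1
R3 → R3 - (7/2)·R2
REF = 
  [ -1,  -3,   5]
  [  0,   2,  -4]
  [  0,   0,   3]

Row 3 reads [0 0 | 3], i.e. 0 = 3, so the system is inconsistent and w ∉ span{v₁, v₂}.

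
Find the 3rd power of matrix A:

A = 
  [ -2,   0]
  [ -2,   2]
A^3 = 
  [ -8,   0]
  [ -8,   8]

A² = A·A:
A²[1,1] = (-2)(-2) + (0)(-2) = 4
A²[1,2] = (-2)(0) + (0)(2) = 0
A²[2,1] = (-2)(-2) + (2)(-2) = 0
A²[2,2] = (-2)(0) + (2)(2) = 4
A² = 
  [  4,   0]
  [  0,   4]

A^3 = A^2·A:
A^3[1,1] = (4)(-2) + (0)(-2) = -8
A^3[1,2] = (4)(0) + (0)(2) = 0
A^3[2,1] = (0)(-2) + (4)(-2) = -8
A^3[2,2] = (0)(0) + (4)(2) = 8
A^3 = 
  [ -8,   0]
  [ -8,   8]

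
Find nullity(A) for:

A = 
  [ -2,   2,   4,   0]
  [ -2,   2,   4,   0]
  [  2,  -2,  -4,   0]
nullity(A) = 3

Row reduce:
R2 → R2 - (1)·R1
R3 → R3 + (1)·R1
REF = 
  [ -2,   2,   4,   0]
  [  0,   0,   0,   0]
  [  0,   0,   0,   0]
Pivot columns: 1 → 1 pivot.
rank(A) = 1, so nullity(A) = 4 - 1 = 3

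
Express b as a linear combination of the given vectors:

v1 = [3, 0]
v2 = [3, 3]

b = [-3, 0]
c1 = -1, c2 = 0

b = -1·v1 + 0·v2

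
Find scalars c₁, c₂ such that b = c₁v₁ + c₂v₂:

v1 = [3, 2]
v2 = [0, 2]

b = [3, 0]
c1 = 1, c2 = -1

b = 1·v1 + -1·v2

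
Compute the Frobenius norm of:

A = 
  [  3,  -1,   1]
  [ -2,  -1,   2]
||A||_F = 4.472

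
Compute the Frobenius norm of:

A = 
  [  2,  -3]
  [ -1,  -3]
||A||_F = 4.796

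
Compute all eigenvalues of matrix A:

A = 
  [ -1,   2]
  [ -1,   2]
tr(A) = 1, det(A) = 0
Characteristic polynomial: λ² - tr(A)λ + det(A) = λ² - λ
λ² - λ = λ(λ - 1)

λ = 1, 0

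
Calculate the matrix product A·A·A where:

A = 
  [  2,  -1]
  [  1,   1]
A^3 = 
  [  3,  -6]
  [  6,  -3]

A² = A·A:
A²[1,1] = (2)(2) + (-1)(1) = 3
A²[1,2] = (2)(-1) + (-1)(1) = -3
A²[2,1] = (1)(2) + (1)(1) = 3
A²[2,2] = (1)(-1) + (1)(1) = 0
A² = 
  [  3,  -3]
  [  3,   0]

A^3 = A^2·A:
A^3[1,1] = (3)(2) + (-3)(1) = 3
A^3[1,2] = (3)(-1) + (-3)(1) = -6
A^3[2,1] = (3)(2) + (0)(1) = 6
A^3[2,2] = (3)(-1) + (0)(1) = -3
A^3 = 
  [  3,  -6]
  [  6,  -3]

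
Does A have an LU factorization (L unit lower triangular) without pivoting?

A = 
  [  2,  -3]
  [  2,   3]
Yes.
A[1,1] = 2 ≠ 0, so Gaussian elimination proceeds without a row swap: multiplier ℓ₂₁ = (2)/(2) = 1, and U[2,2] = 3 - (1)(-3) = 6.
L = 
  [  1,   0]
  [  1,   1]
U = 
  [  2,  -3]
  [  0,   6]
Check row 2 of LU: [(1)(2), (1)(-3) + 6] = [2, 3] = row 2 of A ✓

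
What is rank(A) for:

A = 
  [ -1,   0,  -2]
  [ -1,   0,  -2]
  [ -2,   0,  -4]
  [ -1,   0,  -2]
rank(A) = 1

Row reduce:
R2 → R2 - (1)·R1
R3 → R3 - (2)·R1
R4 → R4 - (1)·R1
REF = 
  [ -1,   0,  -2]
  [  0,   0,   0]
  [  0,   0,   0]
  [  0,   0,   0]
Pivot columns: 1 → 1 pivot.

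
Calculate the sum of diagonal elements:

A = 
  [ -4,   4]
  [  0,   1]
-3

tr(A) = -4 + 1 = -3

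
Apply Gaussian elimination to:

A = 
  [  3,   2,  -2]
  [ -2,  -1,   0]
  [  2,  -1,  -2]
Row operations:
R2 → R2 + (2/3)·R1
R3 → R3 - (2/3)·R1
R3 → R3 + (7)·R2

Resulting echelon form:
REF = 
  [   3,    2,   -2]
  [   0,  1/3, -4/3]
  [   0,    0,  -10]

Rank = 3 (number of non-zero pivot rows).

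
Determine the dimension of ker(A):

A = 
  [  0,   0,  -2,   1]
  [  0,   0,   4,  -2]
nullity(A) = 3

Row reduce:
R2 → R2 + (2)·R1
REF = 
  [  0,   0,  -2,   1]
  [  0,   0,   0,   0]
Pivot columns: 3 → 1 pivot.
rank(A) = 1, so nullity(A) = 4 - 1 = 3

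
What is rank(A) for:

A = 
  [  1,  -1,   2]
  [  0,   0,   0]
Row reduce:
(no row operations needed)
REF = 
  [  1,  -1,   2]
  [  0,   0,   0]
Pivot columns: 1 → 1 pivot.

rank(A) = 1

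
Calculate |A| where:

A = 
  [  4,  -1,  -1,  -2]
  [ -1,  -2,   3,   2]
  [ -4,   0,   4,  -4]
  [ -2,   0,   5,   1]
-228

Cofactor expansion along row 1: det(A) = a₁₁M₁₁ - a₁₂M₁₂ + a₁₃M₁₃ - a₁₄M₁₄

M₁₁ = det[[-2, 3, 2]; [0, 4, -4]; [0, 5, 1]]
  = (-2)·((4)(1) - (-4)(5)) - (3)·((0)(1) - (-4)(0)) + (2)·((0)(5) - (4)(0))
  = (-2)(24) - (3)(0) + (2)(0)
  = -48
M₁₂ = det[[-1, 3, 2]; [-4, 4, -4]; [-2, 5, 1]]
  = (-1)·((4)(1) - (-4)(5)) - (3)·((-4)(1) - (-4)(-2)) + (2)·((-4)(5) - (4)(-2))
  = (-1)(24) - (3)(-12) + (2)(-12)
  = -12
M₁₃ = det[[-1, -2, 2]; [-4, 0, -4]; [-2, 0, 1]]
  = (-1)·((0)(1) - (-4)(0)) - (-2)·((-4)(1) - (-4)(-2)) + (2)·((-4)(0) - (0)(-2))
  = (-1)(0) - (-2)(-12) + (2)(0)
  = -24
M₁₄ = det[[-1, -2, 3]; [-4, 0, 4]; [-2, 0, 5]]
  = (-1)·((0)(5) - (4)(0)) - (-2)·((-4)(5) - (4)(-2)) + (3)·((-4)(0) - (0)(-2))
  = (-1)(0) - (-2)(-12) + (3)(0)
  = -24

det(A) = (4)(-48) - (-1)(-12) + (-1)(-24) - (-2)(-24) = -228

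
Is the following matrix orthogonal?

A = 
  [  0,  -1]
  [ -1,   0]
Yes

AᵀA = 
  [  1,   0]
  [  0,   1]
= I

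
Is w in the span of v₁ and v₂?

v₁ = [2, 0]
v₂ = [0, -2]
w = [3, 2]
Yes

Form the augmented matrix and row-reduce:
[v₁|v₂|w] = 
  [  2,   0,   3]
  [  0,  -2,   2]
(already in echelon form — no row operations needed)

No row of the form [0 0 | nonzero], so the system is consistent. Back-substitution gives c₁ = 3/2, c₂ = -1: w = (3/2)·v₁ + (-1)·v₂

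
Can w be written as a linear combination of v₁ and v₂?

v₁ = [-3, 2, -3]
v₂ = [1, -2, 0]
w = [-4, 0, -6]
Yes

Form the augmented matrix and row-reduce:
[v₁|v₂|w] = 
  [ -3,   1,  -4]
  [  2,  -2,   0]
  [ -3,   0,  -6]
R2 → R2 + (2/3)·R1
R3 → R3 - (1)·R1
R3 → R3 - (3/4)·R2
REF = 
  [  -3,    1,   -4]
  [   0, -4/3, -8/3]
  [   0,    0,    0]

No row of the form [0 0 | nonzero], so the system is consistent. Back-substitution gives c₁ = 2, c₂ = 2: w = (2)·v₁ + (2)·v₂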